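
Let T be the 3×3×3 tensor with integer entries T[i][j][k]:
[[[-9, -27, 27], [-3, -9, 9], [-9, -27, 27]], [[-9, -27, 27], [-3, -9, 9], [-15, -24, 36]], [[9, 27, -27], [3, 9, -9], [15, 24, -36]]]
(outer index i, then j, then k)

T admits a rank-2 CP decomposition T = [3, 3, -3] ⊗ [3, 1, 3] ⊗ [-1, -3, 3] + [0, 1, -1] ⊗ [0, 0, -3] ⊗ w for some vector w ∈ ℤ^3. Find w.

w = [2, -1, -3]

Subtract the known terms from T to get the rank-1 residual R = [0, 1, -1] ⊗ [0, 0, -3] ⊗ w, so R[i,j,k] = a[i]·b[j]·w[k]. Pick indices with nonzero a[1]·b[2] = (1)·(-3) = -3. Only the fibre through (1,2,·) is needed: R[1,2,:] = T[1,2,:] − Σₗ aₗ[1]bₗ[2]cₗ = [-15, -24, 36] − (3)·(3)·[-1, -3, 3] = [-6, 3, 9]. Then w[k] = R[1,2,k] / -3 for each k, giving w = [-6, 3, 9] / -3 = [2, -1, -3].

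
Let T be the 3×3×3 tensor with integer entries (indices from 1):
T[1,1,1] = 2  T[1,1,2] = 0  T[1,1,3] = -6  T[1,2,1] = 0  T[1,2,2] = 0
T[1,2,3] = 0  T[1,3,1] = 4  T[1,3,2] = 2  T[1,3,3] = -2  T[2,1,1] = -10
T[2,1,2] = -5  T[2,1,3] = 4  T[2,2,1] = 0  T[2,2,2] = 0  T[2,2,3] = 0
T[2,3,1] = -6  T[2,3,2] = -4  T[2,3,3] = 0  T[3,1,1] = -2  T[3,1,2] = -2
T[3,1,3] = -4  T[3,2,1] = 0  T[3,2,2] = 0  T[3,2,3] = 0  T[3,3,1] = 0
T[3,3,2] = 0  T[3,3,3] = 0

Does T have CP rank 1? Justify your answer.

No

The mode-3 unfolding of T (rows indexed by k, columns by (i,j) = (1,1), (1,2), (1,3), (2,1), (2,2), (2,3), (3,1), (3,2), (3,3)) is [[2, 0, 4, -10, 0, -6, -2, 0, 0], [0, 0, 2, -5, 0, -4, -2, 0, 0], [-6, 0, -2, 4, 0, 0, -4, 0, 0]].
There the 3×3 minor on rows k ∈ {1, 2, 3}, columns (i,j) ∈ {(1,1), (1,3), (2,1)} is det [[2, 4, -10], [0, 2, -5], [-6, -2, 4]] = -4 ≠ 0, so this unfolding has rank ≥ 3; CP rank is at least every unfolding rank, so rank(T) ≥ 3.
In particular rank(T) ≥ 3 > 1, so T is not rank-1.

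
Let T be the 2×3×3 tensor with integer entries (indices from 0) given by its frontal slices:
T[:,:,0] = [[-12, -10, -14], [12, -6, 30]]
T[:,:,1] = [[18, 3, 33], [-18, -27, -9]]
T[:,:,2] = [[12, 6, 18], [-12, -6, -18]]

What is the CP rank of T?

Lower bound: the mode-2 unfolding of T (rows indexed by j, columns by (i,k) = (0,0), (0,1), (0,2), (1,0), (1,1), (1,2)) is [[-12, 18, 12, 12, -18, -12], [-10, 3, 6, -6, -27, -6], [-14, 33, 18, 30, -9, -18]].
There the 2×2 minor on rows j ∈ {0, 1}, columns (i,k) ∈ {(0,0), (0,1)} is det [[-12, 18], [-10, 3]] = 144 ≠ 0, so this unfolding has rank ≥ 2; CP rank is at least every unfolding rank, so rank(T) ≥ 2. (Unfolding ranks only ever bound the CP rank from below — rank(T) can be strictly larger than all of them — so the matching upper bound has to come from an explicit 2-term decomposition.)
Upper bound — finding two terms. Write S_k = T[:,:,k] for the frontal slices: S₀ = [[-12, -10, -14], [12, -6, 30]], S₁ = [[18, 3, 33], [-18, -27, -9]], S₂ = [[12, 6, 18], [-12, -6, -18]].
If T = a₁ ⊗ b₁ ⊗ c₁ + a₂ ⊗ b₂ ⊗ c₂ then each S_k = c₁[k]·a₁b₁ᵀ + c₂[k]·a₂b₂ᵀ. S₀ and S₁ are linearly independent, so a₁b₁ᵀ and a₂b₂ᵀ must span the same plane of matrices: they are the rank-1 matrices of the form x·S₀ + y·S₁.
The 2×2 minor of x·S₀ + y·S₁ on rows {0,1}, columns {0,1} is 192·x² − 432·y² = 48·(2·x − 3·y)(2·x + 3·y), vanishing at (x:y) = (3:2) and (3:-2).
M₁ = 3·S₀ + 2·S₁ = [[0, -24, 24], [0, -72, 72]] = (-24)·(1, 3)(0, 1, -1)ᵀ and M₂ = 3·S₀ − 2·S₁ = [[-72, -36, -108], [72, 36, 108]] = (-36)·(1, -1)(2, 1, 3)ᵀ, so take a₁ = (1, 3), b₁ = (0, 1, -1), a₂ = (1, -1), b₂ = (2, 1, 3).
Each slice is an integer combination of E₁ = a₁b₁ᵀ and E₂ = a₂b₂ᵀ: S₀ = −4·E₁ − 6·E₂, S₁ = −6·E₁ + 9·E₂, S₂ = 6·E₂; reading off coefficients, c₁ = (-4, -6, 0) and c₂ = (-6, 9, 6).
Hence T = (1, 3) ⊗ (0, 1, -1) ⊗ (-4, -6, 0) + (1, -1) ⊗ (2, 1, 3) ⊗ (-6, 9, 6), so rank(T) ≤ 2.
These bounds meet, so rank(T) = 2.
Check entry T[1,0,2] = -12: (3)·(0)·(0) + (-1)·(2)·(6) = -12.

2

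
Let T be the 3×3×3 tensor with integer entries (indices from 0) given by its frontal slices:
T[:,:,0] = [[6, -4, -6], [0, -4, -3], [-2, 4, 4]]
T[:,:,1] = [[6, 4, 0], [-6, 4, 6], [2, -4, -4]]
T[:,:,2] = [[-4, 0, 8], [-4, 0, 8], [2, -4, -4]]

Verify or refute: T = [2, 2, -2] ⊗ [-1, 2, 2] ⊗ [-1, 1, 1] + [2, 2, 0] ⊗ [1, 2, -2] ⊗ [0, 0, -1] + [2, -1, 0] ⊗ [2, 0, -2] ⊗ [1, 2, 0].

Reconstruct entry (0,2,0) from the claimed factors: Σₗ aₗ[0]bₗ[2]cₗ[0] = (2)·(2)·(-1) + (2)·(-2)·(0) + (2)·(-2)·(1) = -8, but T[0,2,0] = -6. The claim is false.

No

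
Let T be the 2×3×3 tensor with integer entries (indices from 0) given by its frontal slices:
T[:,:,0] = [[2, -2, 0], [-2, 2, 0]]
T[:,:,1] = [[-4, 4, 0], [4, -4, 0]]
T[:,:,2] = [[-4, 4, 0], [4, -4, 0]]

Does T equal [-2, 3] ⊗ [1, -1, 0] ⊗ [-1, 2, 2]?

Reconstruct entry (1,0,0) from the claimed factors: Σₗ aₗ[1]bₗ[0]cₗ[0] = (3)·(1)·(-1) = -3, but T[1,0,0] = -2. The claim is false.

No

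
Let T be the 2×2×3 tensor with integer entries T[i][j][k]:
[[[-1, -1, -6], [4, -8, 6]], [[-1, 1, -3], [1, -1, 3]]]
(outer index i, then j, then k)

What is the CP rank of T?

2

Lower bound: the mode-1 unfolding of T (rows indexed by i, columns by (j,k) = (0,0), (0,1), (0,2), (1,0), (1,1), (1,2)) is [[-1, -1, -6, 4, -8, 6], [-1, 1, -3, 1, -1, 3]].
There the 2×2 minor on rows i ∈ {0, 1}, columns (j,k) ∈ {(0,0), (0,1)} is det [[-1, -1], [-1, 1]] = -2 ≠ 0, so this unfolding has rank ≥ 2; CP rank is at least every unfolding rank, so rank(T) ≥ 2. (This is only a lower bound: in general the CP rank may exceed every unfolding rank, so we still need to exhibit 2 rank-1 terms summing to T.)
Upper bound — finding two terms. Write S_k = T[:,:,k] for the frontal slices: S₀ = [[-1, 4], [-1, 1]], S₁ = [[-1, -8], [1, -1]], S₂ = [[-6, 6], [-3, 3]].
If T = a₁ ⊗ b₁ ⊗ c₁ + a₂ ⊗ b₂ ⊗ c₂ then each S_k = c₁[k]·a₁b₁ᵀ + c₂[k]·a₂b₂ᵀ. S₀ and S₁ are linearly independent, so a₁b₁ᵀ and a₂b₂ᵀ must span the same plane of matrices: they are the rank-1 matrices of the form x·S₀ + y·S₁.
det(x·S₀ + y·S₁) is 3·x² − 12·xy + 9·y² = 3·(x − 3·y)(x − y), vanishing at (x:y) = (3:1) and (1:1).
M₁ = 3·S₀ + S₁ = [[-4, 4], [-2, 2]] = (-2)·(2, 1)(1, -1)ᵀ and M₂ = S₀ + S₁ = [[-2, -4], [0, 0]] = (-2)·(1, 0)(1, 2)ᵀ, so take a₁ = (2, 1), b₁ = (1, -1), a₂ = (1, 0), b₂ = (1, 2).
Each slice is an integer combination of E₁ = a₁b₁ᵀ and E₂ = a₂b₂ᵀ: S₀ = −E₁ + E₂, S₁ = E₁ − 3·E₂, S₂ = −3·E₁; reading off coefficients, c₁ = (-1, 1, -3) and c₂ = (1, -3, 0).
Hence T = (2, 1) ⊗ (1, -1) ⊗ (-1, 1, -3) + (1, 0) ⊗ (1, 2) ⊗ (1, -3, 0), so rank(T) ≤ 2.
These bounds meet, so rank(T) = 2.
Check entry T[1,0,0] = -1: (1)·(1)·(-1) + (0)·(1)·(1) = -1.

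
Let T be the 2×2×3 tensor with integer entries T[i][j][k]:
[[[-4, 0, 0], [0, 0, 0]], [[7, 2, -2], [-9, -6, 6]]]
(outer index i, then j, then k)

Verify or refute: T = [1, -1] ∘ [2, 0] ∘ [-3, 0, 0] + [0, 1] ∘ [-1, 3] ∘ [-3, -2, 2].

Reconstruct entry (0,0,0) from the claimed factors: Σₗ aₗ[0]bₗ[0]cₗ[0] = (1)·(2)·(-3) + (0)·(-1)·(-3) = -6, but T[0,0,0] = -4. The claim is false.

No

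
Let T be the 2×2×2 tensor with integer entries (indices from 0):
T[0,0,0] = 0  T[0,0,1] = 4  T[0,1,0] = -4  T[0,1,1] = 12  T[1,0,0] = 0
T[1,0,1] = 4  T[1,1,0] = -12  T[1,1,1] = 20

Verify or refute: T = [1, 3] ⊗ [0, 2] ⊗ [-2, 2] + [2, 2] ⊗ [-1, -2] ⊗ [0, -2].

Reconstruct entrywise from the claimed factors. For example, T[1,1,0] = -12 and Σₗ aₗ[1]bₗ[1]cₗ[0] = (3)·(2)·(-2) + (2)·(-2)·(0) = -12; checking all 8 entries, every one matches. The claim holds.

Yes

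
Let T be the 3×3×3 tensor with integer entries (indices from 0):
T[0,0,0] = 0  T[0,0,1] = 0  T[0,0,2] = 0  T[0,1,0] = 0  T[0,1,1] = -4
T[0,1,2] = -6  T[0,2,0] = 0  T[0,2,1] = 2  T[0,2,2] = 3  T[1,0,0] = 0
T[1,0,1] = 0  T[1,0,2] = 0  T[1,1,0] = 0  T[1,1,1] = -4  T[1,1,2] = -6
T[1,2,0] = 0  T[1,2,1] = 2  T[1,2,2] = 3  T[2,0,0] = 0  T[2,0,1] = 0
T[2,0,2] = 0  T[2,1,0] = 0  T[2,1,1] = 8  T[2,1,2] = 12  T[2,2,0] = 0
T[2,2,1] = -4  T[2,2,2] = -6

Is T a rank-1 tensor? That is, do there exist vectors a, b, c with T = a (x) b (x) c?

If T = a (x) b (x) c then every fibre of T is a multiple of the corresponding factor, so read the factors off the fibres through the nonzero entry T[0,1,1] = -4.
The mode-1 fibre T[:,1,1] = [-4, -4, 8] gives a = [1, 1, -2] (primitive direction); the mode-2 fibre T[0,:,1] = [0, -4, 2] gives b = [0, 2, -1]; then c[k] = T[0,1,k] / (a[0]·b[1]) = [0, -4, -6] / 2 = [0, -2, -3].
Expanding [1, 1, -2] (x) [0, 2, -1] (x) [0, -2, -3] reproduces all 27 entries of T, so T = [1, 1, -2] (x) [0, 2, -1] (x) [0, -2, -3] and rank(T) ≤ 1.
Equivalently every frontal slice T[:,:,k] is c[k] times the rank-1 matrix [1, 1, -2] (x) [0, 2, -1]. So T has rank 1 (it is nonzero).

Yes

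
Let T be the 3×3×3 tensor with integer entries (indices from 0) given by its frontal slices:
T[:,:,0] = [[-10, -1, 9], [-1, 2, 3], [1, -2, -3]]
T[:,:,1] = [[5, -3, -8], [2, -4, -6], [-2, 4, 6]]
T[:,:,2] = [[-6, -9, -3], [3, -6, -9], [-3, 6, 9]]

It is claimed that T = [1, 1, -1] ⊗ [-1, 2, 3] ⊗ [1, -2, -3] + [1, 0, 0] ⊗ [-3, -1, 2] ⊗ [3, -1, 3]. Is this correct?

Yes

Reconstruct entrywise from the claimed factors. For example, T[2,1,1] = 4 and Σₗ aₗ[2]bₗ[1]cₗ[1] = (-1)·(2)·(-2) + (0)·(-1)·(-1) = 4; checking all 27 entries, every one matches. The claim holds.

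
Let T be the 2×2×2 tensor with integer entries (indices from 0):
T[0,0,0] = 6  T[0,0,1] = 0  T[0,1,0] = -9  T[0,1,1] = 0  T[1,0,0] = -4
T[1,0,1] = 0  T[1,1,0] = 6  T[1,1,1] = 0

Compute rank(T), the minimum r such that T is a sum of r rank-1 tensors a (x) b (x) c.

Lower bound: T ≠ 0 (e.g. T[0,0,0] = 6), so rank(T) ≥ 1.
Upper bound: if T = a (x) b (x) c then every fibre of T is a multiple of the corresponding factor, so read the factors off the fibres through the nonzero entry T[0,0,0] = 6.
The mode-1 fibre T[:,0,0] = [6, -4] gives a = [3, -2] (primitive direction); the mode-2 fibre T[0,:,0] = [6, -9] gives b = [2, -3]; then c[k] = T[0,0,k] / (a[0]·b[0]) = [6, 0] / 6 = [1, 0].
Expanding [3, -2] (x) [2, -3] (x) [1, 0] reproduces all 8 entries of T, so T = [3, -2] (x) [2, -3] (x) [1, 0] and rank(T) ≤ 1.
These bounds meet, so rank(T) = 1.

1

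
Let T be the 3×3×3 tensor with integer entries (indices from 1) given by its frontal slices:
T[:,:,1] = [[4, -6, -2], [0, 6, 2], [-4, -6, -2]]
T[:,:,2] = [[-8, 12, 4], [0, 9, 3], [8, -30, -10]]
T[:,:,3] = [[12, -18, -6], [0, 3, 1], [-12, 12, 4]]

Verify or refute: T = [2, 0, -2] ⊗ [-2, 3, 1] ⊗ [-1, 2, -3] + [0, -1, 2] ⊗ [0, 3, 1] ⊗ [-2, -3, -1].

Reconstruct entrywise from the claimed factors. For example, T[1,3,1] = -2 and Σₗ aₗ[1]bₗ[3]cₗ[1] = (2)·(1)·(-1) + (0)·(1)·(-2) = -2; checking all 27 entries, every one matches. The claim holds.

Yes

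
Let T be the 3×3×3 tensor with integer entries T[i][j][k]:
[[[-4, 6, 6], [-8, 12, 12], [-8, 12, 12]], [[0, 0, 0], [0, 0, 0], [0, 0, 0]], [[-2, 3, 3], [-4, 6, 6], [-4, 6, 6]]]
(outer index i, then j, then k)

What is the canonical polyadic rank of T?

Lower bound: T ≠ 0 (e.g. T[0,0,0] = -4), so rank(T) ≥ 1.
Upper bound: if T = a ⊗ b ⊗ c then every fibre of T is a multiple of the corresponding factor, so read the factors off the fibres through the nonzero entry T[0,0,0] = -4.
The mode-1 fibre T[:,0,0] = [-4, 0, -2] gives a = [2, 0, 1] (primitive direction); the mode-2 fibre T[0,:,0] = [-4, -8, -8] gives b = [1, 2, 2]; then c[k] = T[0,0,k] / (a[0]·b[0]) = [-4, 6, 6] / 2 = [-2, 3, 3].
Expanding [2, 0, 1] ⊗ [1, 2, 2] ⊗ [-2, 3, 3] reproduces all 27 entries of T, so T = [2, 0, 1] ⊗ [1, 2, 2] ⊗ [-2, 3, 3] and rank(T) ≤ 1.
These bounds meet, so rank(T) = 1.

1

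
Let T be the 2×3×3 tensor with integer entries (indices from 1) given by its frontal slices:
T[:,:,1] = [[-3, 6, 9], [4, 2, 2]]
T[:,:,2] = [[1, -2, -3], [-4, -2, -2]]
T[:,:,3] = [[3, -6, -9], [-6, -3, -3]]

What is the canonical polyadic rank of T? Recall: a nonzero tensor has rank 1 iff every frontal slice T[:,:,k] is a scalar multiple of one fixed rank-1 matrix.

2

Lower bound: the mode-3 unfolding of T (rows indexed by k, columns by (i,j) = (1,1), (1,2), (1,3), (2,1), (2,2), (2,3)) is [[-3, 6, 9, 4, 2, 2], [1, -2, -3, -4, -2, -2], [3, -6, -9, -6, -3, -3]].
There the 2×2 minor on rows k ∈ {1, 2}, columns (i,j) ∈ {(1,1), (2,1)} is det [[-3, 4], [1, -4]] = 8 ≠ 0, so this unfolding has rank ≥ 2; CP rank is at least every unfolding rank, so rank(T) ≥ 2. (This is only a lower bound: in general the CP rank may exceed every unfolding rank, so we still need to exhibit 2 rank-1 terms summing to T.)
Upper bound — finding two terms. Write S_k = T[:,:,k] for the frontal slices: S₁ = [[-3, 6, 9], [4, 2, 2]], S₂ = [[1, -2, -3], [-4, -2, -2]], S₃ = [[3, -6, -9], [-6, -3, -3]].
If T = a₁ ⊗ b₁ ⊗ c₁ + a₂ ⊗ b₂ ⊗ c₂ then each S_k = c₁[k]·a₁b₁ᵀ + c₂[k]·a₂b₂ᵀ. S₁ and S₂ are linearly independent, so a₁b₁ᵀ and a₂b₂ᵀ must span the same plane of matrices: they are the rank-1 matrices of the form x·S₁ + y·S₂.
The 2×2 minor of x·S₁ + y·S₂ on rows {1,2}, columns {1,2} is −30·x² + 40·xy − 10·y² = (-10)·(3·x − y)(x − y), vanishing at (x:y) = (1:3) and (1:1).
M₁ = S₁ + 3·S₂ = [[0, 0, 0], [-8, -4, -4]] = (-4)·[0, 1][2, 1, 1]ᵀ and M₂ = S₁ + S₂ = [[-2, 4, 6], [0, 0, 0]] = (-2)·[1, 0][1, -2, -3]ᵀ, so take a₁ = [0, 1], b₁ = [2, 1, 1], a₂ = [1, 0], b₂ = [1, -2, -3].
Each slice is an integer combination of E₁ = a₁b₁ᵀ and E₂ = a₂b₂ᵀ: S₁ = 2·E₁ − 3·E₂, S₂ = −2·E₁ + E₂, S₃ = −3·E₁ + 3·E₂; reading off coefficients, c₁ = [2, -2, -3] and c₂ = [-3, 1, 3].
Hence T = [0, 1] ⊗ [2, 1, 1] ⊗ [2, -2, -3] + [1, 0] ⊗ [1, -2, -3] ⊗ [-3, 1, 3], so rank(T) ≤ 2.
These bounds meet, so rank(T) = 2.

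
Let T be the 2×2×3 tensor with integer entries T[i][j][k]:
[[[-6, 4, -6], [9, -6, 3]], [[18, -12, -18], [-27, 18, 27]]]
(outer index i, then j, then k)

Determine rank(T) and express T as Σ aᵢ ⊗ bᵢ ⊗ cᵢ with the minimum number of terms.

Lower bound: the mode-3 unfolding of T (rows indexed by k, columns by (i,j) = (0,0), (0,1), (1,0), (1,1)) is [[-6, 9, 18, -27], [4, -6, -12, 18], [-6, 3, -18, 27]].
There the 2×2 minor on rows k ∈ {0, 2}, columns (i,j) ∈ {(0,0), (0,1)} is det [[-6, 9], [-6, 3]] = 36 ≠ 0, so this unfolding has rank ≥ 2; CP rank is at least every unfolding rank, so rank(T) ≥ 2. (This is only a lower bound: in general the CP rank may exceed every unfolding rank, so we still need to exhibit 2 rank-1 terms summing to T.)
Upper bound — finding two terms. Write S_k = T[:,:,k] for the frontal slices: S₀ = [[-6, 9], [18, -27]], S₁ = [[4, -6], [-12, 18]], S₂ = [[-6, 3], [-18, 27]].
If T = a₁ ⊗ b₁ ⊗ c₁ + a₂ ⊗ b₂ ⊗ c₂ then each S_k = c₁[k]·a₁b₁ᵀ + c₂[k]·a₂b₂ᵀ. S₀ and S₂ are linearly independent, so a₁b₁ᵀ and a₂b₂ᵀ must span the same plane of matrices: they are the rank-1 matrices of the form x·S₀ + y·S₂.
det(x·S₀ + y·S₂) is 108·xy − 108·y² = 108·(x − y)(y), vanishing at (x:y) = (1:1) and (1:0).
M₁ = S₀ + S₂ = [[-12, 12], [0, 0]] = (-12)·(1, 0)(1, -1)ᵀ and M₂ = S₀ = [[-6, 9], [18, -27]] = (-3)·(1, -3)(2, -3)ᵀ, so take a₁ = (1, 0), b₁ = (1, -1), a₂ = (1, -3), b₂ = (2, -3).
Each slice is an integer combination of E₁ = a₁b₁ᵀ and E₂ = a₂b₂ᵀ: S₀ = −3·E₂, S₁ = 2·E₂, S₂ = −12·E₁ + 3·E₂; reading off coefficients, c₁ = (0, 0, -12) and c₂ = (-3, 2, 3).
Hence T = (1, 0) ⊗ (1, -1) ⊗ (0, 0, -12) + (1, -3) ⊗ (2, -3) ⊗ (-3, 2, 3), so rank(T) ≤ 2.
These bounds meet, so rank(T) = 2.
Check entry T[1,1,0] = -27: (0)·(-1)·(0) + (-3)·(-3)·(-3) = -27.

rank(T) = 2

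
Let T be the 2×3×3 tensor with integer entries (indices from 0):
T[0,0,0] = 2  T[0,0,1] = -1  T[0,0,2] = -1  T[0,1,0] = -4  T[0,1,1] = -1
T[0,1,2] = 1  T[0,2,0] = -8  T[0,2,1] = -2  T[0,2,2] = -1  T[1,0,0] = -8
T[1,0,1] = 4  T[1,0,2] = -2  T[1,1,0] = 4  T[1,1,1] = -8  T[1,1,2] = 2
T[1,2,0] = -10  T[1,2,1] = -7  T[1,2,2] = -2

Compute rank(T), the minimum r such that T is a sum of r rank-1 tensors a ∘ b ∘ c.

3

Lower bound: the mode-2 unfolding of T (rows indexed by j, columns by (i,k) = (0,0), (0,1), (0,2), (1,0), (1,1), (1,2)) is [[2, -1, -1, -8, 4, -2], [-4, -1, 1, 4, -8, 2], [-8, -2, -1, -10, -7, -2]].
There the 3×3 minor on rows j ∈ {0, 1, 2}, columns (i,k) ∈ {(0,0), (0,1), (0,2)} is det [[2, -1, -1], [-4, -1, 1], [-8, -2, -1]] = 18 ≠ 0, so this unfolding has rank ≥ 3; CP rank is at least every unfolding rank, so rank(T) ≥ 3. (Flattening ranks never certify an upper bound on CP rank; for that we must actually write T with 3 rank-1 terms.)
Upper bound: T is a sum of 3 rank-1 terms, T = (1, -1) ∘ (2, -2, -1) ∘ (2, -1, 0) + (1, 2) ∘ (0, 1, 2) ∘ (-2, -2, 0) + (1, 2) ∘ (1, -1, 1) ∘ (-2, 1, -1) (written with every a and b primitive with positive leading entry and the scale carried by c; CP decompositions are not unique, and this one is verified by expanding entrywise), so rank(T) ≤ 3.
These bounds meet, so rank(T) = 3.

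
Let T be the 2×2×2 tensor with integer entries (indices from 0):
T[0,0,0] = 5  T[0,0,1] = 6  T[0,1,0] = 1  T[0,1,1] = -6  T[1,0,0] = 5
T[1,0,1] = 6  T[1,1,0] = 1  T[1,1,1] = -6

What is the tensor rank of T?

Lower bound: the mode-3 unfolding of T (rows indexed by k, columns by (i,j) = (0,0), (0,1), (1,0), (1,1)) is [[5, 1, 5, 1], [6, -6, 6, -6]].
There the 2×2 minor on rows k ∈ {0, 1}, columns (i,j) ∈ {(0,0), (0,1)} is det [[5, 1], [6, -6]] = -36 ≠ 0, so this unfolding has rank ≥ 2; CP rank is at least every unfolding rank, so rank(T) ≥ 2. (Unfolding ranks only ever bound the CP rank from below — rank(T) can be strictly larger than all of them — so the matching upper bound has to come from an explicit 2-term decomposition.)
Upper bound — finding two terms. Every mode-1 slice of T is a multiple of one matrix: T[i,:,:] = a[i]·M with a = (1, 1) and M = [[5, 6], [1, -6]] (rows indexed by j, columns by k). So it suffices to write M as a sum of two rank-1 matrices.
Splitting M by its rows (j = 0, 1), M = (1, 0)(5, 6)ᵀ + (0, 1)(1, -6)ᵀ.
Hence T = (1, 1) ⊗ (1, 0) ⊗ (5, 6) + (1, 1) ⊗ (0, 1) ⊗ (1, -6), so rank(T) ≤ 2.
These bounds meet, so rank(T) = 2.

2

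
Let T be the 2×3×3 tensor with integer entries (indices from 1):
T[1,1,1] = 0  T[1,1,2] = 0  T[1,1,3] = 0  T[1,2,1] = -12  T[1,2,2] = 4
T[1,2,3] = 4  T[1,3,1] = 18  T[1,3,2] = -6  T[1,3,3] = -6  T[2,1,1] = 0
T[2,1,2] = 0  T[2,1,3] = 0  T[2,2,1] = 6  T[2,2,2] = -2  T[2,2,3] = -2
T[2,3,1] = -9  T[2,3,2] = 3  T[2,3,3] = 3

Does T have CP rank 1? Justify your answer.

Yes

The mode-1 fibre T[:,2,1] = [-12, 6] gives a = [2, -1] (primitive direction); the mode-2 fibre T[1,:,1] = [0, -12, 18] gives b = [0, 2, -3]; then c[k] = T[1,2,k] / (a[1]·b[2]) = [-12, 4, 4] / 4 = [-3, 1, 1].
Expanding [2, -1] (x) [0, 2, -3] (x) [-3, 1, 1] reproduces all 18 entries of T, so T = [2, -1] (x) [0, 2, -3] (x) [-3, 1, 1] and rank(T) ≤ 1.
Equivalently every frontal slice T[:,:,k] is c[k] times the rank-1 matrix [2, -1] (x) [0, 2, -3]. So T has rank 1 (it is nonzero).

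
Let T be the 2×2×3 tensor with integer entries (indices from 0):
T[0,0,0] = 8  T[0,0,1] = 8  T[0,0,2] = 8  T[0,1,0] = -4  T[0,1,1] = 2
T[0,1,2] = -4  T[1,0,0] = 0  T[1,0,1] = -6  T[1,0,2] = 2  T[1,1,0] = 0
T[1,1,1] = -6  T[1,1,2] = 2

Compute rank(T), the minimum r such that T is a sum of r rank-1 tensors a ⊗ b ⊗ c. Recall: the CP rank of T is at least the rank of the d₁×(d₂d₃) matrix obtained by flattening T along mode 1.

Lower bound: in the mode-3 unfolding of T (rows indexed by k, columns by (i,j)) the 3×3 minor on rows k ∈ {0, 1, 2}, columns (i,j) ∈ {(0,0), (0,1), (1,0)} is det [[8, -4, 0], [8, 2, -6], [8, -4, 2]] = 96 ≠ 0, so that unfolding has rank ≥ 3 and hence rank(T) ≥ 3 (CP rank is at least every unfolding rank, though it can be larger).
Upper bound: T is a sum of 3 rank-1 terms, T = [0, 1] ⊗ [1, 1] ⊗ [0, -4, 2] + [1, 0] ⊗ [2, -1] ⊗ [4, 2, 4] + [2, -1] ⊗ [1, 1] ⊗ [0, 2, 0] (written with every a and b primitive with positive leading entry and the scale carried by c; CP decompositions are not unique, and this one is verified by expanding entrywise), so rank(T) ≤ 3.
These bounds meet, so rank(T) = 3.

3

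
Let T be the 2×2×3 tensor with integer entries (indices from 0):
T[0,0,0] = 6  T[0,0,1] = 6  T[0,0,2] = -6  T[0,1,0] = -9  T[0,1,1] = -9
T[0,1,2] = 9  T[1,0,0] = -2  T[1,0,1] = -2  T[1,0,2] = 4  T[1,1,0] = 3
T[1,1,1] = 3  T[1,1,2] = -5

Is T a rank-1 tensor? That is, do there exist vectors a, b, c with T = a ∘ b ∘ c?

The mode-3 unfolding of T (rows indexed by k, columns by (i,j) = (0,0), (0,1), (1,0), (1,1)) is [[6, -9, -2, 3], [6, -9, -2, 3], [-6, 9, 4, -5]].
There the 2×2 minor on rows k ∈ {0, 2}, columns (i,j) ∈ {(0,0), (1,0)} is det [[6, -2], [-6, 4]] = 12 ≠ 0, so this unfolding has rank ≥ 2; CP rank is at least every unfolding rank, so rank(T) ≥ 2.
In particular rank(T) ≥ 2 > 1, so T is not rank-1.

No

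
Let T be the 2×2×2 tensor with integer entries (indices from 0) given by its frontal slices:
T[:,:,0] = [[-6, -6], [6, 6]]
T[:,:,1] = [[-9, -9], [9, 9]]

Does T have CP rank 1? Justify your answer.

Yes

If T = a ⊗ b ⊗ c then every fibre of T is a multiple of the corresponding factor, so read the factors off the fibres through the nonzero entry T[0,0,0] = -6.
The mode-1 fibre T[:,0,0] = [-6, 6] gives a = [1, -1] (primitive direction); the mode-2 fibre T[0,:,0] = [-6, -6] gives b = [1, 1]; then c[k] = T[0,0,k] / (a[0]·b[0]) = [-6, -9] / 1 = [-6, -9].
Expanding [1, -1] ⊗ [1, 1] ⊗ [-6, -9] reproduces all 8 entries of T, so T = [1, -1] ⊗ [1, 1] ⊗ [-6, -9] and rank(T) ≤ 1.
Equivalently every frontal slice T[:,:,k] is c[k] times the rank-1 matrix [1, -1] ⊗ [1, 1]. So T has rank 1 (it is nonzero).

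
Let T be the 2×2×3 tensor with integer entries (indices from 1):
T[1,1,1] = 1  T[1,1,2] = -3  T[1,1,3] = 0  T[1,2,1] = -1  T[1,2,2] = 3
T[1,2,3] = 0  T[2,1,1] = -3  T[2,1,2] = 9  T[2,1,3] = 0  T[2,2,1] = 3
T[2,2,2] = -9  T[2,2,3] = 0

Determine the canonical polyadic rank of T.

Lower bound: T ≠ 0 (e.g. T[1,1,1] = 1), so rank(T) ≥ 1.
Upper bound: the mode-1 fibre T[:,1,1] = [1, -3] gives a = [1, -3] (primitive direction); the mode-2 fibre T[1,:,1] = [1, -1] gives b = [1, -1]; then c[k] = T[1,1,k] / (a[1]·b[1]) = [1, -3, 0] / 1 = [1, -3, 0].
Expanding [1, -3] ∘ [1, -1] ∘ [1, -3, 0] reproduces all 12 entries of T, so T = [1, -3] ∘ [1, -1] ∘ [1, -3, 0] and rank(T) ≤ 1.
These bounds meet, so rank(T) = 1.

1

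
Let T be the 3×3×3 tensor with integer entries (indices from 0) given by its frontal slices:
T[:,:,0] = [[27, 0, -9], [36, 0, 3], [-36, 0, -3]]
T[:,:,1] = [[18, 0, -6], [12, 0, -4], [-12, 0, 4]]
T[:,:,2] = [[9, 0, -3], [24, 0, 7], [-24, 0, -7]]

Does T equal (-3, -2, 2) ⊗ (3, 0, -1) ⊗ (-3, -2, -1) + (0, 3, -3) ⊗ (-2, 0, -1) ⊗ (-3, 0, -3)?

Reconstruct entrywise from the claimed factors. For example, T[2,0,1] = -12 and Σₗ aₗ[2]bₗ[0]cₗ[1] = (2)·(3)·(-2) + (-3)·(-2)·(0) = -12; checking all 27 entries, every one matches. The claim holds.

Yes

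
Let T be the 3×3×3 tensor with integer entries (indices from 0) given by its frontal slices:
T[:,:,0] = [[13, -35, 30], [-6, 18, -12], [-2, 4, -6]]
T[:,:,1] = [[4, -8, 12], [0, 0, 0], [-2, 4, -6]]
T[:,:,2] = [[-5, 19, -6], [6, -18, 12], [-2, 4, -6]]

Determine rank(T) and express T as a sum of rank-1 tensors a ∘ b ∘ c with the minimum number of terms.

Lower bound: the mode-2 unfolding of T (rows indexed by j, columns by (i,k) = (0,0), (0,1), (0,2), (1,0), (1,1), (1,2), (2,0), (2,1), (2,2)) is [[13, 4, -5, -6, 0, 6, -2, -2, -2], [-35, -8, 19, 18, 0, -18, 4, 4, 4], [30, 12, -6, -12, 0, 12, -6, -6, -6]].
There the 2×2 minor on rows j ∈ {0, 1}, columns (i,k) ∈ {(0,0), (0,1)} is det [[13, 4], [-35, -8]] = 36 ≠ 0, so this unfolding has rank ≥ 2; CP rank is at least every unfolding rank, so rank(T) ≥ 2. (Unfolding ranks only ever bound the CP rank from below — rank(T) can be strictly larger than all of them — so the matching upper bound has to come from an explicit 2-term decomposition.)
Upper bound — finding two terms. Write S_k = T[:,:,k] for the frontal slices: S₀ = [[13, -35, 30], [-6, 18, -12], [-2, 4, -6]], S₁ = [[4, -8, 12], [0, 0, 0], [-2, 4, -6]], S₂ = [[-5, 19, -6], [6, -18, 12], [-2, 4, -6]].
If T = a₁ ∘ b₁ ∘ c₁ + a₂ ∘ b₂ ∘ c₂ then each S_k = c₁[k]·a₁b₁ᵀ + c₂[k]·a₂b₂ᵀ. S₀ and S₁ are linearly independent, so a₁b₁ᵀ and a₂b₂ᵀ must span the same plane of matrices: they are the rank-1 matrices of the form x·S₀ + y·S₁.
The 2×2 minor of x·S₀ + y·S₁ on rows {0,1}, columns {0,1} is 24·x² + 24·xy = 24·(x + y)(x), vanishing at (x:y) = (1:-1) and (0:1).
M₁ = S₀ − S₁ = [[9, -27, 18], [-6, 18, -12], [0, 0, 0]] = 3·[3, -2, 0][1, -3, 2]ᵀ and M₂ = S₁ = [[4, -8, 12], [0, 0, 0], [-2, 4, -6]] = 2·[2, 0, -1][1, -2, 3]ᵀ, so take a₁ = [3, -2, 0], b₁ = [1, -3, 2], a₂ = [2, 0, -1], b₂ = [1, -2, 3].
Each slice is an integer combination of E₁ = a₁b₁ᵀ and E₂ = a₂b₂ᵀ: S₀ = 3·E₁ + 2·E₂, S₁ = 2·E₂, S₂ = −3·E₁ + 2·E₂; reading off coefficients, c₁ = [3, 0, -3] and c₂ = [2, 2, 2].
Hence T = [3, -2, 0] ∘ [1, -3, 2] ∘ [3, 0, -3] + [2, 0, -1] ∘ [1, -2, 3] ∘ [2, 2, 2], so rank(T) ≤ 2.
These bounds meet, so rank(T) = 2.

rank(T) = 2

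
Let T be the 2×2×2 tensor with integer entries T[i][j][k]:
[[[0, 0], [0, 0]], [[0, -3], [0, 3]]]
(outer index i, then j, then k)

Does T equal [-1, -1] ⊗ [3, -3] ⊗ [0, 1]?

No

Reconstruct entry (0,0,1) from the claimed factors: Σₗ aₗ[0]bₗ[0]cₗ[1] = (-1)·(3)·(1) = -3, but T[0,0,1] = 0. The claim is false.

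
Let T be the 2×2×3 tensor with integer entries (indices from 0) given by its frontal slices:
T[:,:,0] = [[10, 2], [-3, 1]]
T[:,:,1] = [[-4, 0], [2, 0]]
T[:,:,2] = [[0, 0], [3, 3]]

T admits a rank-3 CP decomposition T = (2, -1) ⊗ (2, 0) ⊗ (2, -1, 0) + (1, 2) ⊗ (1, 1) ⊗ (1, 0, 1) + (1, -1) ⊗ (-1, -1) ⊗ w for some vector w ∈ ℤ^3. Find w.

Subtract the known terms from T to get the rank-1 residual R = (1, -1) ⊗ (-1, -1) ⊗ w, so R[i,j,k] = a[i]·b[j]·w[k]. Pick indices with nonzero a[0]·b[0] = (1)·(-1) = -1. Only the fibre through (0,0,·) is needed: R[0,0,:] = T[0,0,:] − Σₗ aₗ[0]bₗ[0]cₗ = [10, -4, 0] − (2)·(2)·(2, -1, 0) − (1)·(1)·(1, 0, 1) = [1, 0, -1]. Then w[k] = R[0,0,k] / -1 for each k, giving w = [1, 0, -1] / -1 = (-1, 0, 1).

w = (-1, 0, 1)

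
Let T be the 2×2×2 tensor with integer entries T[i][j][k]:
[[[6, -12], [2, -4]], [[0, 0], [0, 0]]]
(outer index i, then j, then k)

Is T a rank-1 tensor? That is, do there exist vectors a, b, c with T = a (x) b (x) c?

If T = a (x) b (x) c then every fibre of T is a multiple of the corresponding factor, so read the factors off the fibres through the nonzero entry T[0,0,0] = 6.
The mode-1 fibre T[:,0,0] = [6, 0] gives a = [1, 0] (primitive direction); the mode-2 fibre T[0,:,0] = [6, 2] gives b = [3, 1]; then c[k] = T[0,0,k] / (a[0]·b[0]) = [6, -12] / 3 = [2, -4].
Expanding [1, 0] (x) [3, 1] (x) [2, -4] reproduces all 8 entries of T, so T = [1, 0] (x) [3, 1] (x) [2, -4] and rank(T) ≤ 1.
Equivalently every frontal slice T[:,:,k] is c[k] times the rank-1 matrix [1, 0] (x) [3, 1]. So T has rank 1 (it is nonzero).

Yes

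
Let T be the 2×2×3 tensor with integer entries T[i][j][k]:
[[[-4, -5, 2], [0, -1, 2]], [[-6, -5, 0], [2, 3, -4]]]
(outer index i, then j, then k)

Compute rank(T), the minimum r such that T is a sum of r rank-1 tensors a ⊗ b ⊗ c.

Lower bound: the mode-3 unfolding of T (rows indexed by k, columns by (i,j) = (0,0), (0,1), (1,0), (1,1)) is [[-4, 0, -6, 2], [-5, -1, -5, 3], [2, 2, 0, -4]].
There the 3×3 minor on rows k ∈ {0, 1, 2}, columns (i,j) ∈ {(0,0), (0,1), (1,0)} is det [[-4, 0, -6], [-5, -1, -5], [2, 2, 0]] = 8 ≠ 0, so this unfolding has rank ≥ 3; CP rank is at least every unfolding rank, so rank(T) ≥ 3. (This is only a lower bound: in general the CP rank may exceed every unfolding rank, so we still need to exhibit 3 rank-1 terms summing to T.)
Upper bound: T is a sum of 3 rank-1 terms, T = [0, 1] ⊗ [1, -1] ⊗ [-2, -2, 2] + [1, -1] ⊗ [1, 1] ⊗ [0, -1, 2] + [1, 1] ⊗ [1, 0] ⊗ [-4, -4, 0] (written with every a and b primitive with positive leading entry and the scale carried by c; CP decompositions are not unique, and this one is verified by expanding entrywise), so rank(T) ≤ 3.
These bounds meet, so rank(T) = 3.

3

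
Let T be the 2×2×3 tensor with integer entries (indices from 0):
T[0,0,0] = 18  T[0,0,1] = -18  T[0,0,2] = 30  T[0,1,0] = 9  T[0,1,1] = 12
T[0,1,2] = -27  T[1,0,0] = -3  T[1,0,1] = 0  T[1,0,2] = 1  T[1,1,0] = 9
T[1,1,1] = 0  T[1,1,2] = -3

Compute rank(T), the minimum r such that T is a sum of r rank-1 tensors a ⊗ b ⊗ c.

Lower bound: in the mode-1 unfolding of T (rows indexed by i, columns by (j,k)) the 2×2 minor on rows i ∈ {0, 1}, columns (j,k) ∈ {(0,0), (0,1)} is det [[18, -18], [-3, 0]] = -54 ≠ 0, so that unfolding has rank ≥ 2 and hence rank(T) ≥ 2 (CP rank is at least every unfolding rank, though it can be larger).
Upper bound: with S_k = T[:,:,k], the two rank-1 terms a₁b₁ᵀ, a₂b₂ᵀ are the rank-1 members of the pencil x·S₀ + y·S₁.
det(x·S₀ + y·S₁) is 189·x² − 126·xy = 63·(3·x − 2·y)(x), vanishing at (x:y) = (2:3) and (0:1).
M₁ = 2·S₀ + 3·S₁ = [[-18, 54], [-6, 18]] = (-6)·[3, 1][1, -3]ᵀ and M₂ = S₁ = [[-18, 12], [0, 0]] = (-6)·[1, 0][3, -2]ᵀ, so take a₁ = [3, 1], b₁ = [1, -3], a₂ = [1, 0], b₂ = [3, -2].
Each slice is an integer combination of E₁ = a₁b₁ᵀ and E₂ = a₂b₂ᵀ: S₀ = −3·E₁ + 9·E₂, S₁ = −6·E₂, S₂ = E₁ + 9·E₂; reading off coefficients, c₁ = [-3, 0, 1] and c₂ = [9, -6, 9].
Hence T = [3, 1] ⊗ [1, -3] ⊗ [-3, 0, 1] + [1, 0] ⊗ [3, -2] ⊗ [9, -6, 9], so rank(T) ≤ 2.
These bounds meet, so rank(T) = 2.

2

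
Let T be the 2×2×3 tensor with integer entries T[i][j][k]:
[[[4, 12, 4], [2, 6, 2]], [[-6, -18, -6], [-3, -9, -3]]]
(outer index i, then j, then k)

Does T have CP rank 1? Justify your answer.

If T = a ⊗ b ⊗ c then every fibre of T is a multiple of the corresponding factor, so read the factors off the fibres through the nonzero entry T[0,0,0] = 4.
The mode-1 fibre T[:,0,0] = [4, -6] gives a = [2, -3] (primitive direction); the mode-2 fibre T[0,:,0] = [4, 2] gives b = [2, 1]; then c[k] = T[0,0,k] / (a[0]·b[0]) = [4, 12, 4] / 4 = [1, 3, 1].
Expanding [2, -3] ⊗ [2, 1] ⊗ [1, 3, 1] reproduces all 12 entries of T, so T = [2, -3] ⊗ [2, 1] ⊗ [1, 3, 1] and rank(T) ≤ 1.
Equivalently every frontal slice T[:,:,k] is c[k] times the rank-1 matrix [2, -3] ⊗ [2, 1]. So T has rank 1 (it is nonzero).

Yes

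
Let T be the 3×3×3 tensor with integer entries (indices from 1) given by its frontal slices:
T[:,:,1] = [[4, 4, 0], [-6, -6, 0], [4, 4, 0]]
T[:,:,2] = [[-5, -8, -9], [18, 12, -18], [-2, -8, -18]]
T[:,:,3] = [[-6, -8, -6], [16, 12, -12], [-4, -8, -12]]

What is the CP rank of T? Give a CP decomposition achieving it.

rank(T) = 2

Lower bound: the mode-1 unfolding of T (rows indexed by i, columns by (j,k) = (1,1), (1,2), (1,3), (2,1), (2,2), (2,3), (3,1), (3,2), (3,3)) is [[4, -5, -6, 4, -8, -8, 0, -9, -6], [-6, 18, 16, -6, 12, 12, 0, -18, -12], [4, -2, -4, 4, -8, -8, 0, -18, -12]].
There the 2×2 minor on rows i ∈ {1, 2}, columns (j,k) ∈ {(1,1), (1,2)} is det [[4, -5], [-6, 18]] = 42 ≠ 0, so this unfolding has rank ≥ 2; CP rank is at least every unfolding rank, so rank(T) ≥ 2. (This is only a lower bound: in general the CP rank may exceed every unfolding rank, so we still need to exhibit 2 rank-1 terms summing to T.)
Upper bound — finding two terms. Write S_k = T[:,:,k] for the frontal slices: S₁ = [[4, 4, 0], [-6, -6, 0], [4, 4, 0]], S₂ = [[-5, -8, -9], [18, 12, -18], [-2, -8, -18]], S₃ = [[-6, -8, -6], [16, 12, -12], [-4, -8, -12]].
If T = a₁ (x) b₁ (x) c₁ + a₂ (x) b₂ (x) c₂ then each S_k = c₁[k]·a₁b₁ᵀ + c₂[k]·a₂b₂ᵀ. S₁ and S₂ are linearly independent, so a₁b₁ᵀ and a₂b₂ᵀ must span the same plane of matrices: they are the rank-1 matrices of the form x·S₁ + y·S₂.
The 2×2 minor of x·S₁ + y·S₂ on rows {1,2}, columns {1,2} is −42·xy + 84·y² = (-42)·(x − 2·y)(y), vanishing at (x:y) = (2:1) and (1:0).
M₁ = 2·S₁ + S₂ = [[3, 0, -9], [6, 0, -18], [6, 0, -18]] = 3·[1, 2, 2][1, 0, -3]ᵀ and M₂ = S₁ = [[4, 4, 0], [-6, -6, 0], [4, 4, 0]] = 2·[2, -3, 2][1, 1, 0]ᵀ, so take a₁ = [1, 2, 2], b₁ = [1, 0, -3], a₂ = [2, -3, 2], b₂ = [1, 1, 0].
Each slice is an integer combination of E₁ = a₁b₁ᵀ and E₂ = a₂b₂ᵀ: S₁ = 2·E₂, S₂ = 3·E₁ − 4·E₂, S₃ = 2·E₁ − 4·E₂; reading off coefficients, c₁ = [0, 3, 2] and c₂ = [2, -4, -4].
Hence T = [1, 2, 2] (x) [1, 0, -3] (x) [0, 3, 2] + [2, -3, 2] (x) [1, 1, 0] (x) [2, -4, -4], so rank(T) ≤ 2.
These bounds meet, so rank(T) = 2.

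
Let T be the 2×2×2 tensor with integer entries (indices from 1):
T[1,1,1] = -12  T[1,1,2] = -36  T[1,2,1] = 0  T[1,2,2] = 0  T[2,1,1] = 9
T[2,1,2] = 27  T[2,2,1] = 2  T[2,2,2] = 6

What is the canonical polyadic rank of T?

Lower bound: the mode-2 unfolding of T (rows indexed by j, columns by (i,k) = (1,1), (1,2), (2,1), (2,2)) is [[-12, -36, 9, 27], [0, 0, 2, 6]].
There the 2×2 minor on rows j ∈ {1, 2}, columns (i,k) ∈ {(1,1), (2,1)} is det [[-12, 9], [0, 2]] = -24 ≠ 0, so this unfolding has rank ≥ 2; CP rank is at least every unfolding rank, so rank(T) ≥ 2. (This is only a lower bound: in general the CP rank may exceed every unfolding rank, so we still need to exhibit 2 rank-1 terms summing to T.)
Upper bound — finding two terms. Every mode-3 slice of T is a multiple of one matrix: T[:,:,k] = c[k]·M with c = (1, 3) and M = [[-12, 0], [9, 2]] (rows indexed by i, columns by j). So it suffices to write M as a sum of two rank-1 matrices.
Splitting M by its rows (i = 1, 2), M = (1, 0)(-12, 0)ᵀ + (0, 1)(9, 2)ᵀ.
Hence T = (1, 0) ⊗ (-12, 0) ⊗ (1, 3) + (0, 1) ⊗ (9, 2) ⊗ (1, 3), so rank(T) ≤ 2.
These bounds meet, so rank(T) = 2.
Check entry T[1,2,1] = 0: (1)·(0)·(1) + (0)·(2)·(1) = 0.

2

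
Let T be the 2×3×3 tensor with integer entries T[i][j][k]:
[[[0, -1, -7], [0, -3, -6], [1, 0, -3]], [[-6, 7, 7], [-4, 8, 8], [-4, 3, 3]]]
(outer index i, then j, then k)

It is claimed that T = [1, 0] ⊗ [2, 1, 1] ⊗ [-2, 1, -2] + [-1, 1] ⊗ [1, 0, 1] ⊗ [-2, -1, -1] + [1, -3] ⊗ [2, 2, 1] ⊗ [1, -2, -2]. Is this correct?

No

Reconstruct entry (1,0,0) from the claimed factors: Σₗ aₗ[1]bₗ[0]cₗ[0] = (0)·(2)·(-2) + (1)·(1)·(-2) + (-3)·(2)·(1) = -8, but T[1,0,0] = -6. The claim is false.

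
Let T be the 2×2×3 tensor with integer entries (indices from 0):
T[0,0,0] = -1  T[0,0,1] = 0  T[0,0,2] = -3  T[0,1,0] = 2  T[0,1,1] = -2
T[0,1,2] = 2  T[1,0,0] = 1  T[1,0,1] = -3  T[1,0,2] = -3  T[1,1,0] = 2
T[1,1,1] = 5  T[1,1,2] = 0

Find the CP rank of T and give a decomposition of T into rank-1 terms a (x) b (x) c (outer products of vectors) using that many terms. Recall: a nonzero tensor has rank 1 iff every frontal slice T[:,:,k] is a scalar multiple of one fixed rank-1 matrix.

rank(T) = 3

Lower bound: the mode-3 unfolding of T (rows indexed by k, columns by (i,j) = (0,0), (0,1), (1,0), (1,1)) is [[-1, 2, 1, 2], [0, -2, -3, 5], [-3, 2, -3, 0]].
There the 3×3 minor on rows k ∈ {0, 1, 2}, columns (i,j) ∈ {(0,0), (0,1), (1,1)} is det [[-1, 2, 2], [0, -2, 5], [-3, 2, 0]] = -32 ≠ 0, so this unfolding has rank ≥ 3; CP rank is at least every unfolding rank, so rank(T) ≥ 3. (This is only a lower bound: in general the CP rank may exceed every unfolding rank, so we still need to exhibit 3 rank-1 terms summing to T.)
Upper bound: T is a sum of 3 rank-1 terms, T = [0, 1] (x) [0, 1] (x) [4, 0, -4] + [1, -1] (x) [1, -2] (x) [-1, 2, 1] + [2, 1] (x) [1, -1] (x) [0, -1, -2] (written with every a and b primitive with positive leading entry and the scale carried by c; CP decompositions are not unique, and this one is verified by expanding entrywise), so rank(T) ≤ 3.
These bounds meet, so rank(T) = 3.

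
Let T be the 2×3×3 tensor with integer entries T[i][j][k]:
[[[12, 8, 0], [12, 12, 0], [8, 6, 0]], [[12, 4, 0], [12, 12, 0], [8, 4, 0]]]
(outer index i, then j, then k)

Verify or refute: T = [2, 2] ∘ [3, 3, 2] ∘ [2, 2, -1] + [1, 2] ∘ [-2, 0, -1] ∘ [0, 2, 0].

Reconstruct entry (0,0,2) from the claimed factors: Σₗ aₗ[0]bₗ[0]cₗ[2] = (2)·(3)·(-1) + (1)·(-2)·(0) = -6, but T[0,0,2] = 0. The claim is false.

No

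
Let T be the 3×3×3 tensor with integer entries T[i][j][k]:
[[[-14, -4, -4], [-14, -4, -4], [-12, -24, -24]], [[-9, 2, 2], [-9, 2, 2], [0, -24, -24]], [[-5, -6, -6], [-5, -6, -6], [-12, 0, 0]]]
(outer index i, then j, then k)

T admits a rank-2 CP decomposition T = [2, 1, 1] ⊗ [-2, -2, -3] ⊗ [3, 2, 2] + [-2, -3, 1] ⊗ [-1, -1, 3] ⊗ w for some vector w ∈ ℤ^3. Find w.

Subtract the known terms from T to get the rank-1 residual R = [-2, -3, 1] ⊗ [-1, -1, 3] ⊗ w, so R[i,j,k] = a[i]·b[j]·w[k]. Pick indices with nonzero a[0]·b[0] = (-2)·(-1) = 2. Only the fibre through (0,0,·) is needed: R[0,0,:] = T[0,0,:] − Σₗ aₗ[0]bₗ[0]cₗ = [-14, -4, -4] − (2)·(-2)·[3, 2, 2] = [-2, 4, 4]. Then w[k] = R[0,0,k] / 2 for each k, giving w = [-2, 4, 4] / 2 = [-1, 2, 2].

w = [-1, 2, 2]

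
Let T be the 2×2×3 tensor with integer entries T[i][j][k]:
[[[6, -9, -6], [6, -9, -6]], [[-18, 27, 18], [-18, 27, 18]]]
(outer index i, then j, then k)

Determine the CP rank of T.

Lower bound: T ≠ 0 (e.g. T[0,0,0] = 6), so rank(T) ≥ 1.
Upper bound: if T = a (x) b (x) c then every fibre of T is a multiple of the corresponding factor, so read the factors off the fibres through the nonzero entry T[0,0,0] = 6.
The mode-1 fibre T[:,0,0] = [6, -18] gives a = [1, -3] (primitive direction); the mode-2 fibre T[0,:,0] = [6, 6] gives b = [1, 1]; then c[k] = T[0,0,k] / (a[0]·b[0]) = [6, -9, -6] / 1 = [6, -9, -6].
Expanding [1, -3] (x) [1, 1] (x) [6, -9, -6] reproduces all 12 entries of T, so T = [1, -3] (x) [1, 1] (x) [6, -9, -6] and rank(T) ≤ 1.
These bounds meet, so rank(T) = 1.

1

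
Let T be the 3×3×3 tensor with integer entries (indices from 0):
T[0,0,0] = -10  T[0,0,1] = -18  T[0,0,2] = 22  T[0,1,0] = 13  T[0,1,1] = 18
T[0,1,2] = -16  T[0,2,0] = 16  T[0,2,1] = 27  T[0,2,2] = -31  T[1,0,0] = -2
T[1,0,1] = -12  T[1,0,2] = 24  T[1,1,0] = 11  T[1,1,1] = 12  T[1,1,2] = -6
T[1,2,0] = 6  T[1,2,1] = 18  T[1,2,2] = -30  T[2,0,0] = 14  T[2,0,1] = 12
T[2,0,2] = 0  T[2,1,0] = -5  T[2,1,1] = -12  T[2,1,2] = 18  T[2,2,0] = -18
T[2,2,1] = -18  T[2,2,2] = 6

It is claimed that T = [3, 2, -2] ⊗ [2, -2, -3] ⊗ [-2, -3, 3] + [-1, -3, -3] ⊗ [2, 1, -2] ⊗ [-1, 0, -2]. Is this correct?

Reconstruct entrywise from the claimed factors. For example, T[2,2,2] = 6 and Σₗ aₗ[2]bₗ[2]cₗ[2] = (-2)·(-3)·(3) + (-3)·(-2)·(-2) = 6; checking all 27 entries, every one matches. The claim holds.

Yes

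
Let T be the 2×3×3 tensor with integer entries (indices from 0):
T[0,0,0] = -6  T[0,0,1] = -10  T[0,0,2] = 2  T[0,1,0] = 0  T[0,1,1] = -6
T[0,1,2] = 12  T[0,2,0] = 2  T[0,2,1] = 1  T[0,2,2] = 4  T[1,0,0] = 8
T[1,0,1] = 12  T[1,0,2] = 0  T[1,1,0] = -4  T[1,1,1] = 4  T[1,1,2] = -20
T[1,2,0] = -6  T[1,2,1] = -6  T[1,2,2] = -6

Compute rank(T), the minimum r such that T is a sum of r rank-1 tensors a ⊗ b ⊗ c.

Lower bound: in the mode-2 unfolding of T (rows indexed by j, columns by (i,k)) the 3×3 minor on rows j ∈ {0, 1, 2}, columns (i,k) ∈ {(0,0), (0,1), (1,0)} is det [[-6, -10, 8], [0, -6, -4], [2, 1, -6]] = -64 ≠ 0, so that unfolding has rank ≥ 3 and hence rank(T) ≥ 3 (CP rank is at least every unfolding rank, though it can be larger).
Upper bound: T is a sum of 3 rank-1 terms, T = [1, -2] ⊗ [0, 2, -1] ⊗ [0, -1, 2] + [1, -2] ⊗ [1, -2, -2] ⊗ [-2, -2, -2] + [1, -1] ⊗ [2, 2, 1] ⊗ [-2, -4, 2] (one valid choice — decompositions are not unique — normalised so each a, b is primitive with positive first nonzero entry; check it by expanding all entries), so rank(T) ≤ 3.
These bounds meet, so rank(T) = 3.

3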